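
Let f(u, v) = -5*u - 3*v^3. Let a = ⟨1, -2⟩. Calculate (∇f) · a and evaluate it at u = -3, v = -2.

67

∂f/∂u = -5
∂f/∂v = -9*v^2
∇f at (-3, -2) = (-5, -36)
∇f · a = (-5)(1) + (-36)(-2) = 67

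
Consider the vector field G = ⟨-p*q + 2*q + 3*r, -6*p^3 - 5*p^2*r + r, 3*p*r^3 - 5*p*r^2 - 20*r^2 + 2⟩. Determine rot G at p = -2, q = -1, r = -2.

(∇×G)₁ = ∂G₃/∂q − ∂G₂/∂r = 5*p^2 - 1
(∇×G)₂ = ∂G₁/∂r − ∂G₃/∂p = -3*r^3 + 5*r^2 + 3
(∇×G)₃ = ∂G₂/∂p − ∂G₁/∂q = -18*p^2 - 10*p*r + p - 2
∇×G = (5*p^2 - 1, -3*r^3 + 5*r^2 + 3, -18*p^2 - 10*p*r + p - 2)
At (-2, -1, -2): (19, 47, -116).

(19, 47, -116)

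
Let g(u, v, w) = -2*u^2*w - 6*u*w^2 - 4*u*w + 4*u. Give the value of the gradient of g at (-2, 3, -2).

(-28, 0, -48)

∂g/∂u = -4*u*w - 6*w^2 - 4*w + 4
∂g/∂v = 0
∂g/∂w = -2*u^2 - 12*u*w - 4*u
∇g = (-4*u*w - 6*w^2 - 4*w + 4, 0, -2*u^2 - 12*u*w - 4*u)
At (-2, 3, -2): (-28, 0, -48).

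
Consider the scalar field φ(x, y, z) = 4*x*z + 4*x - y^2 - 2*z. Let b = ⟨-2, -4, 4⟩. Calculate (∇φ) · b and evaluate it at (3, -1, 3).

∂φ/∂x = 4*z + 4
∂φ/∂y = -2*y
∂φ/∂z = 4*x - 2
∇φ at (3, -1, 3) = (16, 2, 10)
∇φ · b = (16)(-2) + (2)(-4) + (10)(4) = 0

0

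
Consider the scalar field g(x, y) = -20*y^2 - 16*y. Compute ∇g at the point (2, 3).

∂g/∂x = 0
∂g/∂y = -40*y - 16
∇g = (0, -40*y - 16)
At (2, 3): (0, -136).

(0, -136)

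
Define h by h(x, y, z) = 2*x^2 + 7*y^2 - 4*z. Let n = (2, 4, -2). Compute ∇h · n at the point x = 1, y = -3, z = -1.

∂h/∂x = 4*x
∂h/∂y = 14*y
∂h/∂z = -4
∇h at (1, -3, -1) = (4, -42, -4)
∇h · n = (4)(2) + (-42)(4) + (-4)(-2) = -152

-152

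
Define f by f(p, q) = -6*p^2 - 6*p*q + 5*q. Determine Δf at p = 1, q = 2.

-12

∂²f/∂p² = -12
∂²f/∂q² = 0
∇²f = -12
At (1, 2): -12.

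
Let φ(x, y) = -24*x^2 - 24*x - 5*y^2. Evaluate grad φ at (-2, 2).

(72, -20)

∂φ/∂x = -48*x - 24
∂φ/∂y = -10*y
∇φ = (-48*x - 24, -10*y)
At (-2, 2): (72, -20).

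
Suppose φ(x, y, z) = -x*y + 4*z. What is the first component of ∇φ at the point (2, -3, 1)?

3

(∇φ)_1 = ∂φ/∂x = -y
At (2, -3, 1): 3.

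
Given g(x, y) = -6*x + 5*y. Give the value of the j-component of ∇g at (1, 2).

5

(∇g)_2 = ∂g/∂y = 5
At (1, 2): 5.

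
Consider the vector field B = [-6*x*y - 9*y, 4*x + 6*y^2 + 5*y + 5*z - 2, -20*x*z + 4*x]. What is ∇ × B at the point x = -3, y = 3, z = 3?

(∇×B)₁ = ∂B₃/∂y − ∂B₂/∂z = -5
(∇×B)₂ = ∂B₁/∂z − ∂B₃/∂x = 20*z - 4
(∇×B)₃ = ∂B₂/∂x − ∂B₁/∂y = 6*x + 13
∇×B = (-5, 20*z - 4, 6*x + 13)
At (-3, 3, 3): (-5, 56, -5).

(-5, 56, -5)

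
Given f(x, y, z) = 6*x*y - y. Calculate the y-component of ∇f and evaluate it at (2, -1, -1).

(∇f)_2 = ∂f/∂y = 6*x - 1
At (2, -1, -1): 11.

11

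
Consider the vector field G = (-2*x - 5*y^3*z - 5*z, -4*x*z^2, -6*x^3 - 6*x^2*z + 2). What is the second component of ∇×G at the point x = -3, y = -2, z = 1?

161

(∇×G)_2 = ∂G₁/∂z − ∂G₃/∂x
= -5*y^3 - 5 − (-18*x^2 - 12*x*z)
= 18*x^2 + 12*x*z - 5*y^3 - 5
At (-3, -2, 1): 161.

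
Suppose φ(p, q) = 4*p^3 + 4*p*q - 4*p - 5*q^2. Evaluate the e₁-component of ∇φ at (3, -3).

92

(∇φ)_1 = ∂φ/∂p = 12*p^2 + 4*q - 4
At (3, -3): 92.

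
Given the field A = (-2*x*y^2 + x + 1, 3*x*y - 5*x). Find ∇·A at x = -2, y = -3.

-23

∂A₁/∂x = -2*y^2 + 1
∂A₂/∂y = 3*x
∇·A = 3*x - 2*y^2 + 1
At (-2, -3): -23.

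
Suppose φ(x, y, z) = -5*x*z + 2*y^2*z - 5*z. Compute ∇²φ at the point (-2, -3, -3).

-12

∂²φ/∂x² = 0
∂²φ/∂y² = 4*z
∂²φ/∂z² = 0
∇²φ = 4*z
At (-2, -3, -3): -12.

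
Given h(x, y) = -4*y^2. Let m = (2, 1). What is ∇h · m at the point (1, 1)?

∂h/∂x = 0
∂h/∂y = -8*y
∇h at (1, 1) = (0, -8)
∇h · m = (0)(2) + (-8)(1) = -8

-8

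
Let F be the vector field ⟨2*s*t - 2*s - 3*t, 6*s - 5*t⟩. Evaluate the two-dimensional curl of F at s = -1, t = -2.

∂F₂/∂s = 6
∂F₁/∂t = 2*s - 3
Scalar curl = -2*s + 9
At (-1, -2): 11.

11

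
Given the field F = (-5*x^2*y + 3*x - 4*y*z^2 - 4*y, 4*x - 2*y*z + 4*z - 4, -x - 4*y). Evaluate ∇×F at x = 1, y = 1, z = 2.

(-6, -15, 29)

(∇×F)₁ = ∂F₃/∂y − ∂F₂/∂z = 2*y - 8
(∇×F)₂ = ∂F₁/∂z − ∂F₃/∂x = -8*y*z + 1
(∇×F)₃ = ∂F₂/∂x − ∂F₁/∂y = 5*x^2 + 4*z^2 + 8
∇×F = (2*y - 8, -8*y*z + 1, 5*x^2 + 4*z^2 + 8)
At (1, 1, 2): (-6, -15, 29).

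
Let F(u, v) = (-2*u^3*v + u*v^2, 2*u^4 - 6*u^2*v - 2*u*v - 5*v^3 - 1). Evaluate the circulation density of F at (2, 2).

∂F₂/∂u = 8*u^3 - 12*u*v - 2*v
∂F₁/∂v = -2*u^3 + 2*u*v
Scalar curl = 10*u^3 - 14*u*v - 2*v
At (2, 2): 20.

20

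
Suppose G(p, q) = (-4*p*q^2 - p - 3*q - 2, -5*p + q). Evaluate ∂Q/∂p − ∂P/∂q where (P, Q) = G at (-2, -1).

∂G₂/∂p = -5
∂G₁/∂q = -8*p*q - 3
Scalar curl = 8*p*q - 2
At (-2, -1): 14.

14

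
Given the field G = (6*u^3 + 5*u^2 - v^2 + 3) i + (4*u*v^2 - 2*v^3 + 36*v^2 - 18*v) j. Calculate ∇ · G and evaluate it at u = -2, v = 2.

122

∂G₁/∂u = 18*u^2 + 10*u
∂G₂/∂v = 8*u*v - 6*v^2 + 72*v - 18
∇·G = 18*u^2 + 8*u*v + 10*u - 6*v^2 + 72*v - 18
At (-2, 2): 122.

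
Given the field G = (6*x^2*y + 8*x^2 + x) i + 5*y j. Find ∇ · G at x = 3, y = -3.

∂G₁/∂x = 12*x*y + 16*x + 1
∂G₂/∂y = 5
∇·G = 12*x*y + 16*x + 6
At (3, -3): -54.

-54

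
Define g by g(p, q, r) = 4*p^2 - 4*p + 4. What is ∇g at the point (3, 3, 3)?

∂g/∂p = 8*p - 4
∂g/∂q = 0
∂g/∂r = 0
∇g = (8*p - 4, 0, 0)
At (3, 3, 3): (20, 0, 0).

(20, 0, 0)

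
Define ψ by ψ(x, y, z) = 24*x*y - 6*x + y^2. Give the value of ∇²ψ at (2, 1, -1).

∂²ψ/∂x² = 0
∂²ψ/∂y² = 2
∂²ψ/∂z² = 0
∇²ψ = 2
At (2, 1, -1): 2.

2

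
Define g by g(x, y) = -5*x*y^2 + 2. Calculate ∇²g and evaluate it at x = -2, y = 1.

20

∂²g/∂x² = 0
∂²g/∂y² = -10*x
∇²g = -10*x
At (-2, 1): 20.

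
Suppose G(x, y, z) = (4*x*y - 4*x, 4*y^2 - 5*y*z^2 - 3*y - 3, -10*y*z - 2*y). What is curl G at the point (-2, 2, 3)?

(∇×G)₁ = ∂G₃/∂y − ∂G₂/∂z = 10*y*z - 10*z - 2
(∇×G)₂ = ∂G₁/∂z − ∂G₃/∂x = 0
(∇×G)₃ = ∂G₂/∂x − ∂G₁/∂y = -4*x
∇×G = (10*y*z - 10*z - 2, 0, -4*x)
At (-2, 2, 3): (28, 0, 8).

(28, 0, 8)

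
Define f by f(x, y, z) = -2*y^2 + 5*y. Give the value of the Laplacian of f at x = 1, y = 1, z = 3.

-4

∂²f/∂x² = 0
∂²f/∂y² = -4
∂²f/∂z² = 0
∇²f = -4
At (1, 1, 3): -4.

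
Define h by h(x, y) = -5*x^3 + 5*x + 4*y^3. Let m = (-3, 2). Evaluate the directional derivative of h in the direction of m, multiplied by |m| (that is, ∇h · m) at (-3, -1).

∂h/∂x = -15*x^2 + 5
∂h/∂y = 12*y^2
∇h at (-3, -1) = (-130, 12)
∇h · m = (-130)(-3) + (12)(2) = 414

414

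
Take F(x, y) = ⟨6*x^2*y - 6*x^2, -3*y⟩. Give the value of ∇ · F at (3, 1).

-3

∂F₁/∂x = 12*x*y - 12*x
∂F₂/∂y = -3
∇·F = 12*x*y - 12*x - 3
At (3, 1): -3.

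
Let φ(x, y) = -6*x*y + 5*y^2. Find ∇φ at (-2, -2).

(12, -8)

∂φ/∂x = -6*y
∂φ/∂y = -6*x + 10*y
∇φ = (-6*y, -6*x + 10*y)
At (-2, -2): (12, -8).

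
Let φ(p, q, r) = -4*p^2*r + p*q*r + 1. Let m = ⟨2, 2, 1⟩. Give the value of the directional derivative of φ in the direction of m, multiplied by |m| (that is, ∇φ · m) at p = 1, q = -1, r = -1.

11

∂φ/∂p = -8*p*r + q*r
∂φ/∂q = p*r
∂φ/∂r = -4*p^2 + p*q
∇φ at (1, -1, -1) = (9, -1, -5)
∇φ · m = (9)(2) + (-1)(2) + (-5)(1) = 11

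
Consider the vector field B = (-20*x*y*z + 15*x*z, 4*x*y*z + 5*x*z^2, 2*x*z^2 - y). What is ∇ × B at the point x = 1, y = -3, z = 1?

(1, 73, 13)

(∇×B)₁ = ∂B₃/∂y − ∂B₂/∂z = -4*x*y - 10*x*z - 1
(∇×B)₂ = ∂B₁/∂z − ∂B₃/∂x = -20*x*y + 15*x - 2*z^2
(∇×B)₃ = ∂B₂/∂x − ∂B₁/∂y = 20*x*z + 4*y*z + 5*z^2
∇×B = (-4*x*y - 10*x*z - 1, -20*x*y + 15*x - 2*z^2, 20*x*z + 4*y*z + 5*z^2)
At (1, -3, 1): (1, 73, 13).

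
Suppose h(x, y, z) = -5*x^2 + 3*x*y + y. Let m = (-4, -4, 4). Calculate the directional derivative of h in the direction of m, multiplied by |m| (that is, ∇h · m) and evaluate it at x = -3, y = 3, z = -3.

∂h/∂x = -10*x + 3*y
∂h/∂y = 3*x + 1
∂h/∂z = 0
∇h at (-3, 3, -3) = (39, -8, 0)
∇h · m = (39)(-4) + (-8)(-4) + (0)(4) = -124

-124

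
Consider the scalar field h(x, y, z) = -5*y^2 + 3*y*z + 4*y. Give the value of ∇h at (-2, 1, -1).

(0, -9, 3)

∂h/∂x = 0
∂h/∂y = -10*y + 3*z + 4
∂h/∂z = 3*y
∇h = (0, -10*y + 3*z + 4, 3*y)
At (-2, 1, -1): (0, -9, 3).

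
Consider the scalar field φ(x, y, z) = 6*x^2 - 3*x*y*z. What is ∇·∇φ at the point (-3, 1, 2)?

12

∂²φ/∂x² = 12
∂²φ/∂y² = 0
∂²φ/∂z² = 0
∇²φ = 12
At (-3, 1, 2): 12.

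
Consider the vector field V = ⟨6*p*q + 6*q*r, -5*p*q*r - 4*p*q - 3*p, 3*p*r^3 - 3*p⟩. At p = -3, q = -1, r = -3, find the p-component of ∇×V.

15

(∇×V)_1 = ∂V₃/∂q − ∂V₂/∂r
= 0 − (-5*p*q)
= 5*p*q
At (-3, -1, -3): 15.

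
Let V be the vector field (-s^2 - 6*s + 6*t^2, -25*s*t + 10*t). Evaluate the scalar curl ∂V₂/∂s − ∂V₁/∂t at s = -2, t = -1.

37

∂V₂/∂s = -25*t
∂V₁/∂t = 12*t
Scalar curl = -37*t
At (-2, -1): 37.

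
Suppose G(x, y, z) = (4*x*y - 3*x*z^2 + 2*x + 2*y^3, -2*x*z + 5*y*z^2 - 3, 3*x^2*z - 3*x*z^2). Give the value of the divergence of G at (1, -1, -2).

21

∂G₁/∂x = 4*y - 3*z^2 + 2
∂G₂/∂y = 5*z^2
∂G₃/∂z = 3*x^2 - 6*x*z
∇·G = 3*x^2 - 6*x*z + 4*y + 2*z^2 + 2
At (1, -1, -2): 21.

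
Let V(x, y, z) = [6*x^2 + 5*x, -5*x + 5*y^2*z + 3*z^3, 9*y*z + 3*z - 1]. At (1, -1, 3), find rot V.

(-59, 0, -5)

(∇×V)₁ = ∂V₃/∂y − ∂V₂/∂z = -5*y^2 - 9*z^2 + 9*z
(∇×V)₂ = ∂V₁/∂z − ∂V₃/∂x = 0
(∇×V)₃ = ∂V₂/∂x − ∂V₁/∂y = -5
∇×V = (-5*y^2 - 9*z^2 + 9*z, 0, -5)
At (1, -1, 3): (-59, 0, -5).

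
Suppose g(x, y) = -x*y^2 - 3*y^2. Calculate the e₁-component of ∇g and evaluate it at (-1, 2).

-4

(∇g)_1 = ∂g/∂x = -y^2
At (-1, 2): -4.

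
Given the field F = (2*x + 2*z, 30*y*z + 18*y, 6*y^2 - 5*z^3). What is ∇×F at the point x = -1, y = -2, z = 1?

(36, 2, 0)

(∇×F)₁ = ∂F₃/∂y − ∂F₂/∂z = -18*y
(∇×F)₂ = ∂F₁/∂z − ∂F₃/∂x = 2
(∇×F)₃ = ∂F₂/∂x − ∂F₁/∂y = 0
∇×F = (-18*y, 2, 0)
At (-1, -2, 1): (36, 2, 0).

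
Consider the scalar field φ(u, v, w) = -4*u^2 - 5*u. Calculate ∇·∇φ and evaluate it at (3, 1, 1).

∂²φ/∂u² = -8
∂²φ/∂v² = 0
∂²φ/∂w² = 0
∇²φ = -8
At (3, 1, 1): -8.

-8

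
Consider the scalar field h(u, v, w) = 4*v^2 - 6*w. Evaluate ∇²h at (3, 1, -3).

∂²h/∂u² = 0
∂²h/∂v² = 8
∂²h/∂w² = 0
∇²h = 8
At (3, 1, -3): 8.

8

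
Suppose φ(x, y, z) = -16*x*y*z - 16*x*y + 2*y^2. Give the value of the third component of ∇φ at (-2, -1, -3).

-32

(∇φ)_3 = ∂φ/∂z = -16*x*y
At (-2, -1, -3): -32.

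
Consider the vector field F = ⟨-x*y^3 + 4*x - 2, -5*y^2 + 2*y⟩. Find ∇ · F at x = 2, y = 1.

-5

∂F₁/∂x = -y^3 + 4
∂F₂/∂y = -10*y + 2
∇·F = -y^3 - 10*y + 6
At (2, 1): -5.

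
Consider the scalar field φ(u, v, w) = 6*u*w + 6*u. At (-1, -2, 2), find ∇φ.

∂φ/∂u = 6*w + 6
∂φ/∂v = 0
∂φ/∂w = 6*u
∇φ = (6*w + 6, 0, 6*u)
At (-1, -2, 2): (18, 0, -6).

(18, 0, -6)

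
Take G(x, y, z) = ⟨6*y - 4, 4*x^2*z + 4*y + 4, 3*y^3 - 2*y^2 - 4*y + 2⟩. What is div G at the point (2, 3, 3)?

4

∂G₁/∂x = 0
∂G₂/∂y = 4
∂G₃/∂z = 0
∇·G = 4
At (2, 3, 3): 4.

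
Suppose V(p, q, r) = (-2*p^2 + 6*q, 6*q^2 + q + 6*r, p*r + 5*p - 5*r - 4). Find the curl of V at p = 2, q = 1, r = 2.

(-6, -7, -6)

(∇×V)₁ = ∂V₃/∂q − ∂V₂/∂r = -6
(∇×V)₂ = ∂V₁/∂r − ∂V₃/∂p = -r - 5
(∇×V)₃ = ∂V₂/∂p − ∂V₁/∂q = -6
∇×V = (-6, -r - 5, -6)
At (2, 1, 2): (-6, -7, -6).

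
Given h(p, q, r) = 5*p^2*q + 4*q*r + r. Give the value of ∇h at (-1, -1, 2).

(10, 13, -3)

∂h/∂p = 10*p*q
∂h/∂q = 5*p^2 + 4*r
∂h/∂r = 4*q + 1
∇h = (10*p*q, 5*p^2 + 4*r, 4*q + 1)
At (-1, -1, 2): (10, 13, -3).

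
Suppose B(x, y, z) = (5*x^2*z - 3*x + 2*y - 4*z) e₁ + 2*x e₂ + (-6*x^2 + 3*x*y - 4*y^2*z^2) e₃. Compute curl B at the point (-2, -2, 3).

(∇×B)₁ = ∂B₃/∂y − ∂B₂/∂z = 3*x - 8*y*z^2
(∇×B)₂ = ∂B₁/∂z − ∂B₃/∂x = 5*x^2 + 12*x - 3*y - 4
(∇×B)₃ = ∂B₂/∂x − ∂B₁/∂y = 0
∇×B = (3*x - 8*y*z^2, 5*x^2 + 12*x - 3*y - 4, 0)
At (-2, -2, 3): (138, -2, 0).

(138, -2, 0)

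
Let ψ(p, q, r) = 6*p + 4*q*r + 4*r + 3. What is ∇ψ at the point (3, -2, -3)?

∂ψ/∂p = 6
∂ψ/∂q = 4*r
∂ψ/∂r = 4*q + 4
∇ψ = (6, 4*r, 4*q + 4)
At (3, -2, -3): (6, -12, -4).

(6, -12, -4)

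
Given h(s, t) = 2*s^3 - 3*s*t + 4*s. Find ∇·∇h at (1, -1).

∂²h/∂s² = 12*s
∂²h/∂t² = 0
∇²h = 12*s
At (1, -1): 12.

12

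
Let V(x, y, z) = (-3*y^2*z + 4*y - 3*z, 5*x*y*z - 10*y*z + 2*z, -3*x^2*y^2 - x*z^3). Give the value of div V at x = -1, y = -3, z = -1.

18

∂V₁/∂x = 0
∂V₂/∂y = 5*x*z - 10*z
∂V₃/∂z = -3*x*z^2
∇·V = -3*x*z^2 + 5*x*z - 10*z
At (-1, -3, -1): 18.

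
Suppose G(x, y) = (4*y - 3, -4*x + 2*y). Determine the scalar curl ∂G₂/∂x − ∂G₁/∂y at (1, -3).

-8

∂G₂/∂x = -4
∂G₁/∂y = 4
Scalar curl = -8
At (1, -3): -8.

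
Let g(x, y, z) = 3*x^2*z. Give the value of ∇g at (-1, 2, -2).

∂g/∂x = 6*x*z
∂g/∂y = 0
∂g/∂z = 3*x^2
∇g = (6*x*z, 0, 3*x^2)
At (-1, 2, -2): (12, 0, 3).

(12, 0, 3)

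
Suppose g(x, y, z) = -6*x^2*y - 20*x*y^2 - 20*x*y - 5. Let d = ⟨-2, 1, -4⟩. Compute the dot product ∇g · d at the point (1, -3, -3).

∂g/∂x = -12*x*y - 20*y^2 - 20*y
∂g/∂y = -6*x^2 - 40*x*y - 20*x
∂g/∂z = 0
∇g at (1, -3, -3) = (-84, 94, 0)
∇g · d = (-84)(-2) + (94)(1) + (0)(-4) = 262

262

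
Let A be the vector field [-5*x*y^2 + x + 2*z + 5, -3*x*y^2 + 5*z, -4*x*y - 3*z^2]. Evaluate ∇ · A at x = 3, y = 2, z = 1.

∂A₁/∂x = -5*y^2 + 1
∂A₂/∂y = -6*x*y
∂A₃/∂z = -6*z
∇·A = -6*x*y - 5*y^2 - 6*z + 1
At (3, 2, 1): -61.

-61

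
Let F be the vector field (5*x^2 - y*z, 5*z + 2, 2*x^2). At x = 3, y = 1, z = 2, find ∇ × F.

(∇×F)₁ = ∂F₃/∂y − ∂F₂/∂z = -5
(∇×F)₂ = ∂F₁/∂z − ∂F₃/∂x = -4*x - y
(∇×F)₃ = ∂F₂/∂x − ∂F₁/∂y = z
∇×F = (-5, -4*x - y, z)
At (3, 1, 2): (-5, -13, 2).

(-5, -13, 2)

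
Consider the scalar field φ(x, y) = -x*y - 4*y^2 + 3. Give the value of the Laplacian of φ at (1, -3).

-8

∂²φ/∂x² = 0
∂²φ/∂y² = -8
∇²φ = -8
At (1, -3): -8.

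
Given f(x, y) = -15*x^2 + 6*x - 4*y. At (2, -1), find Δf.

∂²f/∂x² = -30
∂²f/∂y² = 0
∇²f = -30
At (2, -1): -30.

-30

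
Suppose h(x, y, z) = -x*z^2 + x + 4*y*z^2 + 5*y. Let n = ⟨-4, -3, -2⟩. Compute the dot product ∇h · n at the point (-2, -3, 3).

29

∂h/∂x = -z^2 + 1
∂h/∂y = 4*z^2 + 5
∂h/∂z = -2*x*z + 8*y*z
∇h at (-2, -3, 3) = (-8, 41, -60)
∇h · n = (-8)(-4) + (41)(-3) + (-60)(-2) = 29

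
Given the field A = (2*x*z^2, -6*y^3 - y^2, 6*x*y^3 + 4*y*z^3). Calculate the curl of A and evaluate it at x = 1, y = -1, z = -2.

(∇×A)₁ = ∂A₃/∂y − ∂A₂/∂z = 18*x*y^2 + 4*z^3
(∇×A)₂ = ∂A₁/∂z − ∂A₃/∂x = 4*x*z - 6*y^3
(∇×A)₃ = ∂A₂/∂x − ∂A₁/∂y = 0
∇×A = (18*x*y^2 + 4*z^3, 4*x*z - 6*y^3, 0)
At (1, -1, -2): (-14, -2, 0).

(-14, -2, 0)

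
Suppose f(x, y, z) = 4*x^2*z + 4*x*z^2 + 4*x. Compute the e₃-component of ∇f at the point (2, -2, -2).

-16

(∇f)_3 = ∂f/∂z = 4*x^2 + 8*x*z
At (2, -2, -2): -16.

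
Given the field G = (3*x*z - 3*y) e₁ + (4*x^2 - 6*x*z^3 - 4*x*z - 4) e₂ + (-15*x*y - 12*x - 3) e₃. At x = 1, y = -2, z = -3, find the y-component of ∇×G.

(∇×G)_2 = ∂G₁/∂z − ∂G₃/∂x
= 3*x − (-15*y - 12)
= 3*x + 15*y + 12
At (1, -2, -3): -15.

-15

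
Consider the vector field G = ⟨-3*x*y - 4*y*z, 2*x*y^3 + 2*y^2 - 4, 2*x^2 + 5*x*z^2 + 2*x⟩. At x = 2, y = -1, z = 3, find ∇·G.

∂G₁/∂x = -3*y
∂G₂/∂y = 6*x*y^2 + 4*y
∂G₃/∂z = 10*x*z
∇·G = 6*x*y^2 + 10*x*z + y
At (2, -1, 3): 71.

71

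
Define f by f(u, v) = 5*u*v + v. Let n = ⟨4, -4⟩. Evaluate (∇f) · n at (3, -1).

∂f/∂u = 5*v
∂f/∂v = 5*u + 1
∇f at (3, -1) = (-5, 16)
∇f · n = (-5)(4) + (16)(-4) = -84

-84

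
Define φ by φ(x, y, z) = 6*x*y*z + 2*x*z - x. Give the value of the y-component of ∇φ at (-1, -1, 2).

(∇φ)_2 = ∂φ/∂y = 6*x*z
At (-1, -1, 2): -12.

-12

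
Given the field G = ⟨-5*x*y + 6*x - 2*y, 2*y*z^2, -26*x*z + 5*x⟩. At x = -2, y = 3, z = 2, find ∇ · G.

∂G₁/∂x = -5*y + 6
∂G₂/∂y = 2*z^2
∂G₃/∂z = -26*x
∇·G = -26*x - 5*y + 2*z^2 + 6
At (-2, 3, 2): 51.

51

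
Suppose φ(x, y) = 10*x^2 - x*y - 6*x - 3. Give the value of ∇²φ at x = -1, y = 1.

∂²φ/∂x² = 20
∂²φ/∂y² = 0
∇²φ = 20
At (-1, 1): 20.

20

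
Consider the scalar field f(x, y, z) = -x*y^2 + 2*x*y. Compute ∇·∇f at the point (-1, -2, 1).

∂²f/∂x² = 0
∂²f/∂y² = -2*x
∂²f/∂z² = 0
∇²f = -2*x
At (-1, -2, 1): 2.

2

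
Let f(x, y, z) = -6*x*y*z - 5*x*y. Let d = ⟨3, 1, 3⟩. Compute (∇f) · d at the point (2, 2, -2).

-16

∂f/∂x = -6*y*z - 5*y
∂f/∂y = -6*x*z - 5*x
∂f/∂z = -6*x*y
∇f at (2, 2, -2) = (14, 14, -24)
∇f · d = (14)(3) + (14)(1) + (-24)(3) = -16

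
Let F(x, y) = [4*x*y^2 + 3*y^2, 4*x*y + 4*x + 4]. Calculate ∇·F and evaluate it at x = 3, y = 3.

48

∂F₁/∂x = 4*y^2
∂F₂/∂y = 4*x
∇·F = 4*x + 4*y^2
At (3, 3): 48.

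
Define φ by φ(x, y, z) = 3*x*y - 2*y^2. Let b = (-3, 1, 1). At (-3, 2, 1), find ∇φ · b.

∂φ/∂x = 3*y
∂φ/∂y = 3*x - 4*y
∂φ/∂z = 0
∇φ at (-3, 2, 1) = (6, -17, 0)
∇φ · b = (6)(-3) + (-17)(1) + (0)(1) = -35

-35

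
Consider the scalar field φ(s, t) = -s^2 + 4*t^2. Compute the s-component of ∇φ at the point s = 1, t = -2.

-2

(∇φ)_1 = ∂φ/∂s = -2*s
At (1, -2): -2.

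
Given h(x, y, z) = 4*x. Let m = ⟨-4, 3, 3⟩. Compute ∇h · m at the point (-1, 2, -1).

-16

∂h/∂x = 4
∂h/∂y = 0
∂h/∂z = 0
∇h at (-1, 2, -1) = (4, 0, 0)
∇h · m = (4)(-4) + (0)(3) + (0)(3) = -16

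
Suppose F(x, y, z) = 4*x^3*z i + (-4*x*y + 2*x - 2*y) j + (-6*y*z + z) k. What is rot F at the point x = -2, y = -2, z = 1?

(∇×F)₁ = ∂F₃/∂y − ∂F₂/∂z = -6*z
(∇×F)₂ = ∂F₁/∂z − ∂F₃/∂x = 4*x^3
(∇×F)₃ = ∂F₂/∂x − ∂F₁/∂y = -4*y + 2
∇×F = (-6*z, 4*x^3, -4*y + 2)
At (-2, -2, 1): (-6, -32, 10).

(-6, -32, 10)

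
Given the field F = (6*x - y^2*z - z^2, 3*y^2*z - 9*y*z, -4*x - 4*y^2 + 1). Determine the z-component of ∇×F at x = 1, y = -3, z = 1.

-6

(∇×F)_3 = ∂F₂/∂x − ∂F₁/∂y
= 0 − (-2*y*z)
= 2*y*z
At (1, -3, 1): -6.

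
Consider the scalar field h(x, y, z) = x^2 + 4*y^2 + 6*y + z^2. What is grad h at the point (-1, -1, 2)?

(-2, -2, 4)

∂h/∂x = 2*x
∂h/∂y = 8*y + 6
∂h/∂z = 2*z
∇h = (2*x, 8*y + 6, 2*z)
At (-1, -1, 2): (-2, -2, 4).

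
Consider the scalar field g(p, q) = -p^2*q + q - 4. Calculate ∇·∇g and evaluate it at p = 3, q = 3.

-6

∂²g/∂p² = -2*q
∂²g/∂q² = 0
∇²g = -2*q
At (3, 3): -6.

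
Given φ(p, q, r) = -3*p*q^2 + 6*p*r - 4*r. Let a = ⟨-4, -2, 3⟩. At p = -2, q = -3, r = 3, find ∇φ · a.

60

∂φ/∂p = -3*q^2 + 6*r
∂φ/∂q = -6*p*q
∂φ/∂r = 6*p - 4
∇φ at (-2, -3, 3) = (-9, -36, -16)
∇φ · a = (-9)(-4) + (-36)(-2) + (-16)(3) = 60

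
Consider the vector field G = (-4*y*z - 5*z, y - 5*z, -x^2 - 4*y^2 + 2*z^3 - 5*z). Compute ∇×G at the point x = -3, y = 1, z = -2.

(∇×G)₁ = ∂G₃/∂y − ∂G₂/∂z = -8*y + 5
(∇×G)₂ = ∂G₁/∂z − ∂G₃/∂x = 2*x - 4*y - 5
(∇×G)₃ = ∂G₂/∂x − ∂G₁/∂y = 4*z
∇×G = (-8*y + 5, 2*x - 4*y - 5, 4*z)
At (-3, 1, -2): (-3, -15, -8).

(-3, -15, -8)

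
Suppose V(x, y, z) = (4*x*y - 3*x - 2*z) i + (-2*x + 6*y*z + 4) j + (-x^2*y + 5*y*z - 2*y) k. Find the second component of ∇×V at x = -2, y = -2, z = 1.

(∇×V)_2 = ∂V₁/∂z − ∂V₃/∂x
= -2 − (-2*x*y)
= 2*x*y - 2
At (-2, -2, 1): 6.

6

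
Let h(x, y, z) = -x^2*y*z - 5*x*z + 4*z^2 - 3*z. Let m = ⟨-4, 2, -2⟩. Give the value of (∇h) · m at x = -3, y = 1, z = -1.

32

∂h/∂x = -2*x*y*z - 5*z
∂h/∂y = -x^2*z
∂h/∂z = -x^2*y - 5*x + 8*z - 3
∇h at (-3, 1, -1) = (-1, 9, -5)
∇h · m = (-1)(-4) + (9)(2) + (-5)(-2) = 32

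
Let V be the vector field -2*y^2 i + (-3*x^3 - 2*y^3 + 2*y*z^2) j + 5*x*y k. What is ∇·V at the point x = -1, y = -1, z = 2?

∂V₁/∂x = 0
∂V₂/∂y = -6*y^2 + 2*z^2
∂V₃/∂z = 0
∇·V = -6*y^2 + 2*z^2
At (-1, -1, 2): 2.

2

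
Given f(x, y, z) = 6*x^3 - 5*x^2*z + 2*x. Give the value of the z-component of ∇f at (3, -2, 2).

(∇f)_3 = ∂f/∂z = -5*x^2
At (3, -2, 2): -45.

-45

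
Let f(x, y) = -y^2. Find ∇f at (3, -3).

∂f/∂x = 0
∂f/∂y = -2*y
∇f = (0, -2*y)
At (3, -3): (0, 6).

(0, 6)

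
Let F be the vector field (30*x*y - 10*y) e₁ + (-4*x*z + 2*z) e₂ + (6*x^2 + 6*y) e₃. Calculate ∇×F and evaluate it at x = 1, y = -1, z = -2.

(8, -12, -12)

(∇×F)₁ = ∂F₃/∂y − ∂F₂/∂z = 4*x + 4
(∇×F)₂ = ∂F₁/∂z − ∂F₃/∂x = -12*x
(∇×F)₃ = ∂F₂/∂x − ∂F₁/∂y = -30*x - 4*z + 10
∇×F = (4*x + 4, -12*x, -30*x - 4*z + 10)
At (1, -1, -2): (8, -12, -12).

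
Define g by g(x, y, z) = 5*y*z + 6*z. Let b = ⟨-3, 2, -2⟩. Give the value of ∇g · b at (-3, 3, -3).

∂g/∂x = 0
∂g/∂y = 5*z
∂g/∂z = 5*y + 6
∇g at (-3, 3, -3) = (0, -15, 21)
∇g · b = (0)(-3) + (-15)(2) + (21)(-2) = -72

-72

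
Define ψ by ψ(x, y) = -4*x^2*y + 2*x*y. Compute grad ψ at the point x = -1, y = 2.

∂ψ/∂x = -8*x*y + 2*y
∂ψ/∂y = -4*x^2 + 2*x
∇ψ = (-8*x*y + 2*y, -4*x^2 + 2*x)
At (-1, 2): (20, -6).

(20, -6)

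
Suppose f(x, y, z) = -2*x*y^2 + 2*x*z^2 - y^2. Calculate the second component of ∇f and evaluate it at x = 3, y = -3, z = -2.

(∇f)_2 = ∂f/∂y = -4*x*y - 2*y
At (3, -3, -2): 42.

42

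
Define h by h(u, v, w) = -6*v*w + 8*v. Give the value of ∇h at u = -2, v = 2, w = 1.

(0, 2, -12)

∂h/∂u = 0
∂h/∂v = -6*w + 8
∂h/∂w = -6*v
∇h = (0, -6*w + 8, -6*v)
At (-2, 2, 1): (0, 2, -12).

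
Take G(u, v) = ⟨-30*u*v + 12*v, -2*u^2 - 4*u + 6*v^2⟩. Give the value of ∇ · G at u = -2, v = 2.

-36

∂G₁/∂u = -30*v
∂G₂/∂v = 12*v
∇·G = -18*v
At (-2, 2): -36.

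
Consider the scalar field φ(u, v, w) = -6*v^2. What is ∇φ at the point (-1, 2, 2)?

(0, -24, 0)

∂φ/∂u = 0
∂φ/∂v = -12*v
∂φ/∂w = 0
∇φ = (0, -12*v, 0)
At (-1, 2, 2): (0, -24, 0).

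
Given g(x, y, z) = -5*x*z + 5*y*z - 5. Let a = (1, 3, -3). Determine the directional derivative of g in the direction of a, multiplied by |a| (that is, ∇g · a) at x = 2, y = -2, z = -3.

∂g/∂x = -5*z
∂g/∂y = 5*z
∂g/∂z = -5*x + 5*y
∇g at (2, -2, -3) = (15, -15, -20)
∇g · a = (15)(1) + (-15)(3) + (-20)(-3) = 30

30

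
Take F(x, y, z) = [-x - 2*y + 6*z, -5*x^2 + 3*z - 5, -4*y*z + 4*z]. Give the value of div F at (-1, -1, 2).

∂F₁/∂x = -1
∂F₂/∂y = 0
∂F₃/∂z = -4*y + 4
∇·F = -4*y + 3
At (-1, -1, 2): 7.

7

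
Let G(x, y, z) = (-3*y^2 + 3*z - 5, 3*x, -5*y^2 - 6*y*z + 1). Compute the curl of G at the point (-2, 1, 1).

(∇×G)₁ = ∂G₃/∂y − ∂G₂/∂z = -10*y - 6*z
(∇×G)₂ = ∂G₁/∂z − ∂G₃/∂x = 3
(∇×G)₃ = ∂G₂/∂x − ∂G₁/∂y = 6*y + 3
∇×G = (-10*y - 6*z, 3, 6*y + 3)
At (-2, 1, 1): (-16, 3, 9).

(-16, 3, 9)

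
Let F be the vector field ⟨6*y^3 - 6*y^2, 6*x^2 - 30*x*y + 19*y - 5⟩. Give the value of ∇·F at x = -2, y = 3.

79

∂F₁/∂x = 0
∂F₂/∂y = -30*x + 19
∇·F = -30*x + 19
At (-2, 3): 79.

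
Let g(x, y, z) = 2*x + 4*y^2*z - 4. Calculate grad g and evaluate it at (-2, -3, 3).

(2, -72, 36)

∂g/∂x = 2
∂g/∂y = 8*y*z
∂g/∂z = 4*y^2
∇g = (2, 8*y*z, 4*y^2)
At (-2, -3, 3): (2, -72, 36).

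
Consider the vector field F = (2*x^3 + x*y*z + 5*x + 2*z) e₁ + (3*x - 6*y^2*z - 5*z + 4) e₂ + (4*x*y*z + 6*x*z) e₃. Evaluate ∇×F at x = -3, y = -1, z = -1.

(∇×F)₁ = ∂F₃/∂y − ∂F₂/∂z = 4*x*z + 6*y^2 + 5
(∇×F)₂ = ∂F₁/∂z − ∂F₃/∂x = x*y - 4*y*z - 6*z + 2
(∇×F)₃ = ∂F₂/∂x − ∂F₁/∂y = -x*z + 3
∇×F = (4*x*z + 6*y^2 + 5, x*y - 4*y*z - 6*z + 2, -x*z + 3)
At (-3, -1, -1): (23, 7, 0).

(23, 7, 0)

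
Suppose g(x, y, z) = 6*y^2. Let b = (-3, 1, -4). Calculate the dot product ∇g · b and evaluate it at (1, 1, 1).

∂g/∂x = 0
∂g/∂y = 12*y
∂g/∂z = 0
∇g at (1, 1, 1) = (0, 12, 0)
∇g · b = (0)(-3) + (12)(1) + (0)(-4) = 12

12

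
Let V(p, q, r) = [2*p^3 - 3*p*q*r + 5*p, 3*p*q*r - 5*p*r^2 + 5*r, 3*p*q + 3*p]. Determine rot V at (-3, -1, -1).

(∇×V)₁ = ∂V₃/∂q − ∂V₂/∂r = -3*p*q + 10*p*r + 3*p - 5
(∇×V)₂ = ∂V₁/∂r − ∂V₃/∂p = -3*p*q - 3*q - 3
(∇×V)₃ = ∂V₂/∂p − ∂V₁/∂q = 3*p*r + 3*q*r - 5*r^2
∇×V = (-3*p*q + 10*p*r + 3*p - 5, -3*p*q - 3*q - 3, 3*p*r + 3*q*r - 5*r^2)
At (-3, -1, -1): (7, -9, 7).

(7, -9, 7)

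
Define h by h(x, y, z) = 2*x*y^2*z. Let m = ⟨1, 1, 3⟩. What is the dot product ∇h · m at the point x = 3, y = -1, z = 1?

∂h/∂x = 2*y^2*z
∂h/∂y = 4*x*y*z
∂h/∂z = 2*x*y^2
∇h at (3, -1, 1) = (2, -12, 6)
∇h · m = (2)(1) + (-12)(1) + (6)(3) = 8

8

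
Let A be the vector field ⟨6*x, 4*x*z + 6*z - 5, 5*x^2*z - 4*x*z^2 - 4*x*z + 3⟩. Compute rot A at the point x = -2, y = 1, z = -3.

(2, -36, -12)

(∇×A)₁ = ∂A₃/∂y − ∂A₂/∂z = -4*x - 6
(∇×A)₂ = ∂A₁/∂z − ∂A₃/∂x = -10*x*z + 4*z^2 + 4*z
(∇×A)₃ = ∂A₂/∂x − ∂A₁/∂y = 4*z
∇×A = (-4*x - 6, -10*x*z + 4*z^2 + 4*z, 4*z)
At (-2, 1, -3): (2, -36, -12).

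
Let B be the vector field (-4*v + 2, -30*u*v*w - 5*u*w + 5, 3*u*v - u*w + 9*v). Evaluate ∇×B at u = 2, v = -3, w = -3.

(-155, 6, -251)

(∇×B)₁ = ∂B₃/∂v − ∂B₂/∂w = 30*u*v + 8*u + 9
(∇×B)₂ = ∂B₁/∂w − ∂B₃/∂u = -3*v + w
(∇×B)₃ = ∂B₂/∂u − ∂B₁/∂v = -30*v*w - 5*w + 4
∇×B = (30*u*v + 8*u + 9, -3*v + w, -30*v*w - 5*w + 4)
At (2, -3, -3): (-155, 6, -251).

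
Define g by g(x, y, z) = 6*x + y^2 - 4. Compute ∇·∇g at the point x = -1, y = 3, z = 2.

∂²g/∂x² = 0
∂²g/∂y² = 2
∂²g/∂z² = 0
∇²g = 2
At (-1, 3, 2): 2.

2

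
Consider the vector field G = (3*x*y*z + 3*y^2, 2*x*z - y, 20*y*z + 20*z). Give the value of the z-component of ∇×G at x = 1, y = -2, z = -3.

15

(∇×G)_3 = ∂G₂/∂x − ∂G₁/∂y
= 2*z − (3*x*z + 6*y)
= -3*x*z - 6*y + 2*z
At (1, -2, -3): 15.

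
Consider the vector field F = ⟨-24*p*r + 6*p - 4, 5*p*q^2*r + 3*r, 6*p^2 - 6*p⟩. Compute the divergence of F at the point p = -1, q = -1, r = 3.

∂F₁/∂p = -24*r + 6
∂F₂/∂q = 10*p*q*r
∂F₃/∂r = 0
∇·F = 10*p*q*r - 24*r + 6
At (-1, -1, 3): -36.

-36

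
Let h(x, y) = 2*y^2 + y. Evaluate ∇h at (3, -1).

(0, -3)

∂h/∂x = 0
∂h/∂y = 4*y + 1
∇h = (0, 4*y + 1)
At (3, -1): (0, -3).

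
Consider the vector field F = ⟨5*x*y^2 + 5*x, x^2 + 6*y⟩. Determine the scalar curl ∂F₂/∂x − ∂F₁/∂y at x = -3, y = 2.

54

∂F₂/∂x = 2*x
∂F₁/∂y = 10*x*y
Scalar curl = -10*x*y + 2*x
At (-3, 2): 54.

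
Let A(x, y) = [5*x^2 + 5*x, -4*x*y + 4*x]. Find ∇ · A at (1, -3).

11

∂A₁/∂x = 10*x + 5
∂A₂/∂y = -4*x
∇·A = 6*x + 5
At (1, -3): 11.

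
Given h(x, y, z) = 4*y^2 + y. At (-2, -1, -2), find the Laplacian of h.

8

∂²h/∂x² = 0
∂²h/∂y² = 8
∂²h/∂z² = 0
∇²h = 8
At (-2, -1, -2): 8.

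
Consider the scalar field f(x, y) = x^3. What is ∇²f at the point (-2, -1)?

∂²f/∂x² = 6*x
∂²f/∂y² = 0
∇²f = 6*x
At (-2, -1): -12.

-12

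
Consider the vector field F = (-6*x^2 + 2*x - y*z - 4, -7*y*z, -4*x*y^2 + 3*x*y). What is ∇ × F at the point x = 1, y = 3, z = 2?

(0, 24, 2)

(∇×F)₁ = ∂F₃/∂y − ∂F₂/∂z = -8*x*y + 3*x + 7*y
(∇×F)₂ = ∂F₁/∂z − ∂F₃/∂x = 4*y^2 - 4*y
(∇×F)₃ = ∂F₂/∂x − ∂F₁/∂y = z
∇×F = (-8*x*y + 3*x + 7*y, 4*y^2 - 4*y, z)
At (1, 3, 2): (0, 24, 2).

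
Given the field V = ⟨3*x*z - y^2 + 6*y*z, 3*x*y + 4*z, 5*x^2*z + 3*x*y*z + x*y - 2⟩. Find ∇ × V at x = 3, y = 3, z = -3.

(∇×V)₁ = ∂V₃/∂y − ∂V₂/∂z = 3*x*z + x - 4
(∇×V)₂ = ∂V₁/∂z − ∂V₃/∂x = -10*x*z + 3*x - 3*y*z + 5*y
(∇×V)₃ = ∂V₂/∂x − ∂V₁/∂y = 5*y - 6*z
∇×V = (3*x*z + x - 4, -10*x*z + 3*x - 3*y*z + 5*y, 5*y - 6*z)
At (3, 3, -3): (-28, 141, 33).

(-28, 141, 33)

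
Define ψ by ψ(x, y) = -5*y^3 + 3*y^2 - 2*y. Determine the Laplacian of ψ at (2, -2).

66

∂²ψ/∂x² = 0
∂²ψ/∂y² = 6*(-5*y + 1)
∇²ψ = -30*y + 6
At (2, -2): 66.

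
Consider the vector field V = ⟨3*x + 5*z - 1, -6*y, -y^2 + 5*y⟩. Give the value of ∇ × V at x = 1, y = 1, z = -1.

(∇×V)₁ = ∂V₃/∂y − ∂V₂/∂z = -2*y + 5
(∇×V)₂ = ∂V₁/∂z − ∂V₃/∂x = 5
(∇×V)₃ = ∂V₂/∂x − ∂V₁/∂y = 0
∇×V = (-2*y + 5, 5, 0)
At (1, 1, -1): (3, 5, 0).

(3, 5, 0)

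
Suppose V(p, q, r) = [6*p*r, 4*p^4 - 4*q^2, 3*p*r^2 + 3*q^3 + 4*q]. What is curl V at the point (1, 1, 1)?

(13, 3, 16)

(∇×V)₁ = ∂V₃/∂q − ∂V₂/∂r = 9*q^2 + 4
(∇×V)₂ = ∂V₁/∂r − ∂V₃/∂p = 6*p - 3*r^2
(∇×V)₃ = ∂V₂/∂p − ∂V₁/∂q = 16*p^3
∇×V = (9*q^2 + 4, 6*p - 3*r^2, 16*p^3)
At (1, 1, 1): (13, 3, 16).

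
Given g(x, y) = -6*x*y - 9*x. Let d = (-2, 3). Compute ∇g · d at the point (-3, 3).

108

∂g/∂x = -6*y - 9
∂g/∂y = -6*x
∇g at (-3, 3) = (-27, 18)
∇g · d = (-27)(-2) + (18)(3) = 108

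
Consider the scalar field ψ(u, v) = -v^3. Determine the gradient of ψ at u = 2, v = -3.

∂ψ/∂u = 0
∂ψ/∂v = -3*v^2
∇ψ = (0, -3*v^2)
At (2, -3): (0, -27).

(0, -27)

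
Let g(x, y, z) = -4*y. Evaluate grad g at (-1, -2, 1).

(0, -4, 0)

∂g/∂x = 0
∂g/∂y = -4
∂g/∂z = 0
∇g = (0, -4, 0)
At (-1, -2, 1): (0, -4, 0).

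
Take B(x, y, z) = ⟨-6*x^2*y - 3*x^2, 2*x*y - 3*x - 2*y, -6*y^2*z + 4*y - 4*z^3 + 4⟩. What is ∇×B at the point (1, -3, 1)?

(∇×B)₁ = ∂B₃/∂y − ∂B₂/∂z = -12*y*z + 4
(∇×B)₂ = ∂B₁/∂z − ∂B₃/∂x = 0
(∇×B)₃ = ∂B₂/∂x − ∂B₁/∂y = 6*x^2 + 2*y - 3
∇×B = (-12*y*z + 4, 0, 6*x^2 + 2*y - 3)
At (1, -3, 1): (40, 0, -3).

(40, 0, -3)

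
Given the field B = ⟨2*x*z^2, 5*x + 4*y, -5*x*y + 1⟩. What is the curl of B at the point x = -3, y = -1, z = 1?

(∇×B)₁ = ∂B₃/∂y − ∂B₂/∂z = -5*x
(∇×B)₂ = ∂B₁/∂z − ∂B₃/∂x = 4*x*z + 5*y
(∇×B)₃ = ∂B₂/∂x − ∂B₁/∂y = 5
∇×B = (-5*x, 4*x*z + 5*y, 5)
At (-3, -1, 1): (15, -17, 5).

(15, -17, 5)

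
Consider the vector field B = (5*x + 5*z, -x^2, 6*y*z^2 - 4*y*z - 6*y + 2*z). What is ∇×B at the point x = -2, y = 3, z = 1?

(∇×B)₁ = ∂B₃/∂y − ∂B₂/∂z = 6*z^2 - 4*z - 6
(∇×B)₂ = ∂B₁/∂z − ∂B₃/∂x = 5
(∇×B)₃ = ∂B₂/∂x − ∂B₁/∂y = -2*x
∇×B = (6*z^2 - 4*z - 6, 5, -2*x)
At (-2, 3, 1): (-4, 5, 4).

(-4, 5, 4)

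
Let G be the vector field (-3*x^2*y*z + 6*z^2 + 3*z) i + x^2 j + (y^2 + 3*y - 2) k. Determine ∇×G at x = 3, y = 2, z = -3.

(7, -87, -75)

(∇×G)₁ = ∂G₃/∂y − ∂G₂/∂z = 2*y + 3
(∇×G)₂ = ∂G₁/∂z − ∂G₃/∂x = -3*x^2*y + 12*z + 3
(∇×G)₃ = ∂G₂/∂x − ∂G₁/∂y = 3*x^2*z + 2*x
∇×G = (2*y + 3, -3*x^2*y + 12*z + 3, 3*x^2*z + 2*x)
At (3, 2, -3): (7, -87, -75).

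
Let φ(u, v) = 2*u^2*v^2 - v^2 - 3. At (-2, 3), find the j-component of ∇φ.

(∇φ)_2 = ∂φ/∂v = 4*u^2*v - 2*v
At (-2, 3): 42.

42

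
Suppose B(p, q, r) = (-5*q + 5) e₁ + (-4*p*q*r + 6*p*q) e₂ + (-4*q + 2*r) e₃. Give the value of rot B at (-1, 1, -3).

(-8, 0, 23)

(∇×B)₁ = ∂B₃/∂q − ∂B₂/∂r = 4*p*q - 4
(∇×B)₂ = ∂B₁/∂r − ∂B₃/∂p = 0
(∇×B)₃ = ∂B₂/∂p − ∂B₁/∂q = -4*q*r + 6*q + 5
∇×B = (4*p*q - 4, 0, -4*q*r + 6*q + 5)
At (-1, 1, -3): (-8, 0, 23).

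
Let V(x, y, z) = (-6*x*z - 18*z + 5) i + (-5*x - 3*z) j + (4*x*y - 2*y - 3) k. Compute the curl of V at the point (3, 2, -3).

(13, -44, -5)

(∇×V)₁ = ∂V₃/∂y − ∂V₂/∂z = 4*x + 1
(∇×V)₂ = ∂V₁/∂z − ∂V₃/∂x = -6*x - 4*y - 18
(∇×V)₃ = ∂V₂/∂x − ∂V₁/∂y = -5
∇×V = (4*x + 1, -6*x - 4*y - 18, -5)
At (3, 2, -3): (13, -44, -5).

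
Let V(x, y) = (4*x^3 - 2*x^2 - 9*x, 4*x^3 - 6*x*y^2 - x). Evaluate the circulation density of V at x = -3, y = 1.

∂V₂/∂x = 12*x^2 - 6*y^2 - 1
∂V₁/∂y = 0
Scalar curl = 12*x^2 - 6*y^2 - 1
At (-3, 1): 101.

101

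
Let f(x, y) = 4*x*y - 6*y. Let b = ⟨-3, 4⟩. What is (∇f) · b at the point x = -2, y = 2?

∂f/∂x = 4*y
∂f/∂y = 4*x - 6
∇f at (-2, 2) = (8, -14)
∇f · b = (8)(-3) + (-14)(4) = -80

-80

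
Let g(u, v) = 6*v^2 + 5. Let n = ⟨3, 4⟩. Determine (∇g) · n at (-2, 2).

∂g/∂u = 0
∂g/∂v = 12*v
∇g at (-2, 2) = (0, 24)
∇g · n = (0)(3) + (24)(4) = 96

96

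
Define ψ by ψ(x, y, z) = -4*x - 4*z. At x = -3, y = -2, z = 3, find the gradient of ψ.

(-4, 0, -4)

∂ψ/∂x = -4
∂ψ/∂y = 0
∂ψ/∂z = -4
∇ψ = (-4, 0, -4)
At (-3, -2, 3): (-4, 0, -4).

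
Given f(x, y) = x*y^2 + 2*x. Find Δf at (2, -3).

4

∂²f/∂x² = 0
∂²f/∂y² = 2*x
∇²f = 2*x
At (2, -3): 4.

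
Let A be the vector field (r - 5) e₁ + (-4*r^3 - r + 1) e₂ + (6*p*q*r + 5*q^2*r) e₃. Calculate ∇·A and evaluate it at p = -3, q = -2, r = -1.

∂A₁/∂p = 0
∂A₂/∂q = 0
∂A₃/∂r = 6*p*q + 5*q^2
∇·A = 6*p*q + 5*q^2
At (-3, -2, -1): 56.

56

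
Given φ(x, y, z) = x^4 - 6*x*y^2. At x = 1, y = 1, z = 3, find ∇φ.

∂φ/∂x = 4*x^3 - 6*y^2
∂φ/∂y = -12*x*y
∂φ/∂z = 0
∇φ = (4*x^3 - 6*y^2, -12*x*y, 0)
At (1, 1, 3): (-2, -12, 0).

(-2, -12, 0)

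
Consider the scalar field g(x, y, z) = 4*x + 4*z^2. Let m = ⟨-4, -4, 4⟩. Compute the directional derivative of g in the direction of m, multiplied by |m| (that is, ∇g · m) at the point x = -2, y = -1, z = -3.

-112

∂g/∂x = 4
∂g/∂y = 0
∂g/∂z = 8*z
∇g at (-2, -1, -3) = (4, 0, -24)
∇g · m = (4)(-4) + (0)(-4) + (-24)(4) = -112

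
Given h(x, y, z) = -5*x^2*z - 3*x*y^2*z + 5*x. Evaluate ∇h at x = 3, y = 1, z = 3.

∂h/∂x = -10*x*z - 3*y^2*z + 5
∂h/∂y = -6*x*y*z
∂h/∂z = -5*x^2 - 3*x*y^2
∇h = (-10*x*z - 3*y^2*z + 5, -6*x*y*z, -5*x^2 - 3*x*y^2)
At (3, 1, 3): (-94, -54, -54).

(-94, -54, -54)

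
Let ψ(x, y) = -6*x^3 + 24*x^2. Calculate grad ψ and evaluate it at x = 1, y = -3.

∂ψ/∂x = -18*x^2 + 48*x
∂ψ/∂y = 0
∇ψ = (-18*x^2 + 48*x, 0)
At (1, -3): (30, 0).

(30, 0)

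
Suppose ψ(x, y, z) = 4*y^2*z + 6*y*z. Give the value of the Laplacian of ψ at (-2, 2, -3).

-24

∂²ψ/∂x² = 0
∂²ψ/∂y² = 8*z
∂²ψ/∂z² = 0
∇²ψ = 8*z
At (-2, 2, -3): -24.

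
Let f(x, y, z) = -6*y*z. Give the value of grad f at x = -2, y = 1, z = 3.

∂f/∂x = 0
∂f/∂y = -6*z
∂f/∂z = -6*y
∇f = (0, -6*z, -6*y)
At (-2, 1, 3): (0, -18, -6).

(0, -18, -6)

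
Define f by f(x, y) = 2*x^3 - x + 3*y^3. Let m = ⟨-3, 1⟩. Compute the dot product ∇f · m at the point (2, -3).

12

∂f/∂x = 6*x^2 - 1
∂f/∂y = 9*y^2
∇f at (2, -3) = (23, 81)
∇f · m = (23)(-3) + (81)(1) = 12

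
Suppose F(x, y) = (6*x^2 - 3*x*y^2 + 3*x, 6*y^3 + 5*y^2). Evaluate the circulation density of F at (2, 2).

24

∂F₂/∂x = 0
∂F₁/∂y = -6*x*y
Scalar curl = 6*x*y
At (2, 2): 24.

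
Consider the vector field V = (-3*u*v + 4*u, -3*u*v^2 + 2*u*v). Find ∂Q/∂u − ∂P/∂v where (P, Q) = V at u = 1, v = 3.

∂V₂/∂u = -3*v^2 + 2*v
∂V₁/∂v = -3*u
Scalar curl = 3*u - 3*v^2 + 2*v
At (1, 3): -18.

-18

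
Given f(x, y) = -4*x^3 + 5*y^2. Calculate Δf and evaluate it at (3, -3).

-62

∂²f/∂x² = -24*x
∂²f/∂y² = 10
∇²f = -24*x + 10
At (3, -3): -62.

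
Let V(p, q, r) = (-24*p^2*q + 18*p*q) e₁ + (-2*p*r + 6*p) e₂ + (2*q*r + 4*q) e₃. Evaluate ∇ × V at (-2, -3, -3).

(∇×V)₁ = ∂V₃/∂q − ∂V₂/∂r = 2*p + 2*r + 4
(∇×V)₂ = ∂V₁/∂r − ∂V₃/∂p = 0
(∇×V)₃ = ∂V₂/∂p − ∂V₁/∂q = 24*p^2 - 18*p - 2*r + 6
∇×V = (2*p + 2*r + 4, 0, 24*p^2 - 18*p - 2*r + 6)
At (-2, -3, -3): (-6, 0, 144).

(-6, 0, 144)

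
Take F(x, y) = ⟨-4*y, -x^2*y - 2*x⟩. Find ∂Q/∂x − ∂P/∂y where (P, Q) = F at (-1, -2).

∂F₂/∂x = -2*x*y - 2
∂F₁/∂y = -4
Scalar curl = -2*x*y + 2
At (-1, -2): -2.

-2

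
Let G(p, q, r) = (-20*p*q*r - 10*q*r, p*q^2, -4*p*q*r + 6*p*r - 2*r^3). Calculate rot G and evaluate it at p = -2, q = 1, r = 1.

(∇×G)₁ = ∂G₃/∂q − ∂G₂/∂r = -4*p*r
(∇×G)₂ = ∂G₁/∂r − ∂G₃/∂p = -20*p*q + 4*q*r - 10*q - 6*r
(∇×G)₃ = ∂G₂/∂p − ∂G₁/∂q = 20*p*r + q^2 + 10*r
∇×G = (-4*p*r, -20*p*q + 4*q*r - 10*q - 6*r, 20*p*r + q^2 + 10*r)
At (-2, 1, 1): (8, 28, -29).

(8, 28, -29)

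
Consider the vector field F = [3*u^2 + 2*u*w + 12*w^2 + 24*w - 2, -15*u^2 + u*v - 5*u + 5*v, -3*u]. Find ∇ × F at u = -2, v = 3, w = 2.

(0, 71, 58)

(∇×F)₁ = ∂F₃/∂v − ∂F₂/∂w = 0
(∇×F)₂ = ∂F₁/∂w − ∂F₃/∂u = 2*u + 24*w + 27
(∇×F)₃ = ∂F₂/∂u − ∂F₁/∂v = -30*u + v - 5
∇×F = (0, 2*u + 24*w + 27, -30*u + v - 5)
At (-2, 3, 2): (0, 71, 58).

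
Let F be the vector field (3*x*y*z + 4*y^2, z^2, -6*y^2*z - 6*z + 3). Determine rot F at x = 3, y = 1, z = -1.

(14, 9, 1)

(∇×F)₁ = ∂F₃/∂y − ∂F₂/∂z = -12*y*z - 2*z
(∇×F)₂ = ∂F₁/∂z − ∂F₃/∂x = 3*x*y
(∇×F)₃ = ∂F₂/∂x − ∂F₁/∂y = -3*x*z - 8*y
∇×F = (-12*y*z - 2*z, 3*x*y, -3*x*z - 8*y)
At (3, 1, -1): (14, 9, 1).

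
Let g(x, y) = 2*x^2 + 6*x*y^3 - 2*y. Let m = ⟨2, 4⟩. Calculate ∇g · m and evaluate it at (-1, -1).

-100

∂g/∂x = 4*x + 6*y^3
∂g/∂y = 18*x*y^2 - 2
∇g at (-1, -1) = (-10, -20)
∇g · m = (-10)(2) + (-20)(4) = -100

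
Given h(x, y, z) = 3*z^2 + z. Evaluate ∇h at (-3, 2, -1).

∂h/∂x = 0
∂h/∂y = 0
∂h/∂z = 6*z + 1
∇h = (0, 0, 6*z + 1)
At (-3, 2, -1): (0, 0, -5).

(0, 0, -5)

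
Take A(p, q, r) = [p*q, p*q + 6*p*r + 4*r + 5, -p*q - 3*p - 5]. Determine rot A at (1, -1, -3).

(∇×A)₁ = ∂A₃/∂q − ∂A₂/∂r = -7*p - 4
(∇×A)₂ = ∂A₁/∂r − ∂A₃/∂p = q + 3
(∇×A)₃ = ∂A₂/∂p − ∂A₁/∂q = -p + q + 6*r
∇×A = (-7*p - 4, q + 3, -p + q + 6*r)
At (1, -1, -3): (-11, 2, -20).

(-11, 2, -20)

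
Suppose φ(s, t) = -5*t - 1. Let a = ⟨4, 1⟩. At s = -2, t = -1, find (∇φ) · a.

∂φ/∂s = 0
∂φ/∂t = -5
∇φ at (-2, -1) = (0, -5)
∇φ · a = (0)(4) + (-5)(1) = -5

-5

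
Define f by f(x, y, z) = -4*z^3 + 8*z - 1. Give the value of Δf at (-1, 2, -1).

∂²f/∂x² = 0
∂²f/∂y² = 0
∂²f/∂z² = -24*z
∇²f = -24*z
At (-1, 2, -1): 24.

24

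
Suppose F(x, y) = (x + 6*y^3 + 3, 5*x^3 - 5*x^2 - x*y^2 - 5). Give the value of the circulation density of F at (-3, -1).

146

∂F₂/∂x = 15*x^2 - 10*x - y^2
∂F₁/∂y = 18*y^2
Scalar curl = 15*x^2 - 10*x - 19*y^2
At (-3, -1): 146.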